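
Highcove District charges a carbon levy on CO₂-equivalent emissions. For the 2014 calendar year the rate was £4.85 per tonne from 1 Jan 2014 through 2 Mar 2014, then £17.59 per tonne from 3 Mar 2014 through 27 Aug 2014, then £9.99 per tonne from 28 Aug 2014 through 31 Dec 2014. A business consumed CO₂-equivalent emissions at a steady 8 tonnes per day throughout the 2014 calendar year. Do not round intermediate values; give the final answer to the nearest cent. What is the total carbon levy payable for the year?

£37,484.88

1 Jan – 2 Mar 2014: 61 days × 8 tonnes/day = 488 tonnes at £4.85/tonne → £2,366.80
3 Mar – 27 Aug 2014: 178 days × 8 tonnes/day = 1,424 tonnes at £17.59/tonne → £25,048.16
28 Aug – 31 Dec 2014: 126 days × 8 tonnes/day = 1,008 tonnes at £9.99/tonne → £10,069.92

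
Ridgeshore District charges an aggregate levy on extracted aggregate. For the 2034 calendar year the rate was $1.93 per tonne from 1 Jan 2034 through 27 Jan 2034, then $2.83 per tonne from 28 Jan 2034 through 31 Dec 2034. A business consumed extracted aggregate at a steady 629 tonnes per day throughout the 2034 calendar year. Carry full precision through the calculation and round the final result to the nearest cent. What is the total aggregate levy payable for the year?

$634440.85

1 Jan – 27 Jan 2034: 27 days × 629 tonnes/day = 16,983 tonnes at $1.93/tonne → $32777.19
28 Jan – 31 Dec 2034: 338 days × 629 tonnes/day = 212,602 tonnes at $2.83/tonne → $601663.66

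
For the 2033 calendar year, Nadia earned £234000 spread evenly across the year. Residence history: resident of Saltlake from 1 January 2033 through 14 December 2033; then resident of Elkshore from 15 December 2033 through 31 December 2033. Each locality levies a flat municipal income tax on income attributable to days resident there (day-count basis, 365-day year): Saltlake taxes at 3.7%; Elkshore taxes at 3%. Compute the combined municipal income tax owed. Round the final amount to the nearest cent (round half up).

Saltlake, 1 January – 14 December 2033: 348 days → £234000 × 3.7% × 348/365 = £8254.7507
Elkshore, 15 December – 31 December 2033: 17 days → £234000 × 3% × 17/365 = £326.9589
Total = £8581.7096

£8581.71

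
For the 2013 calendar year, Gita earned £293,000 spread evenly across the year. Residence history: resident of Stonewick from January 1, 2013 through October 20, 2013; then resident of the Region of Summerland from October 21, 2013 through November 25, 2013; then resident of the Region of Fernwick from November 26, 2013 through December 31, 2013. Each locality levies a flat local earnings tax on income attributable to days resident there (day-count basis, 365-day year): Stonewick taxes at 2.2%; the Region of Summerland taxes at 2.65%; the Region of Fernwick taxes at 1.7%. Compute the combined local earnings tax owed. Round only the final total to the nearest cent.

£6,431.55

Stonewick, January 1 – October 20, 2013: 293 days → £293,000 × 2.2% × 293/365 = £5,174.4603
The Region of Summerland, October 21 – November 25, 2013: 36 days → £293,000 × 2.65% × 36/365 = £765.8137
The Region of Fernwick, November 26 – December 31, 2013: 36 days → £293,000 × 1.7% × 36/365 = £491.2767
Total = £6,431.5507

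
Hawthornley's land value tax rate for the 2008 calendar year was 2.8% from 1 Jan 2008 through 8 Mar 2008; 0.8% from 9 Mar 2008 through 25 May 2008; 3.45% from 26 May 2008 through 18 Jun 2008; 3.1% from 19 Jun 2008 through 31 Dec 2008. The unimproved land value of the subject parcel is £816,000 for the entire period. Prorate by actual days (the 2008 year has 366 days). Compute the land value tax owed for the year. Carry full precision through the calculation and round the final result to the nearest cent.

£21,028.72

1 Jan – 8 Mar 2008: 68 days at 2.8% → £816,000 × 2.8% × 68/366 = £4,244.9836
9 Mar – 25 May 2008: 78 days at 0.8% → £816,000 × 0.8% × 78/366 = £1,391.2131
26 May – 18 Jun 2008: 24 days at 3.45% → £816,000 × 3.45% × 24/366 = £1,846.0328
19 Jun – 31 Dec 2008: 196 days at 3.1% → £816,000 × 3.1% × 196/366 = £13,546.4918
Total = £21,028.7213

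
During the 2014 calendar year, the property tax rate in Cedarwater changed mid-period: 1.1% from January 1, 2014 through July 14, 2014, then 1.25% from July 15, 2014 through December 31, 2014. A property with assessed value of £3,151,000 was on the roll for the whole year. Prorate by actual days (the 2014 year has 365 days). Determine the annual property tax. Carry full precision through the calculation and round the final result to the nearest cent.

January 1 – July 14, 2014: 195 days at 1.1% → £3,151,000 × 1.1% × 195/365 = £18,517.5205
July 15 – December 31, 2014: 170 days at 1.25% → £3,151,000 × 1.25% × 170/365 = £18,344.8630
Total = £36,862.3836

£36,862.38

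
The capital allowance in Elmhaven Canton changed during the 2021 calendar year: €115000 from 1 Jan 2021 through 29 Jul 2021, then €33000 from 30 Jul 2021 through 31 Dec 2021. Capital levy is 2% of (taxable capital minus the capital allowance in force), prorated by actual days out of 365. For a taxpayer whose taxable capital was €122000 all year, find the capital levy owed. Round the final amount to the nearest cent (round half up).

€836.44

1 Jan – 29 Jul 2021: 210 days, exemption €115000 → (€122000 − €115000) × 2% × 210/365 = €80.5479
30 Jul – 31 Dec 2021: 155 days, exemption €33000 → (€122000 − €33000) × 2% × 155/365 = €755.8904
Total = €836.4384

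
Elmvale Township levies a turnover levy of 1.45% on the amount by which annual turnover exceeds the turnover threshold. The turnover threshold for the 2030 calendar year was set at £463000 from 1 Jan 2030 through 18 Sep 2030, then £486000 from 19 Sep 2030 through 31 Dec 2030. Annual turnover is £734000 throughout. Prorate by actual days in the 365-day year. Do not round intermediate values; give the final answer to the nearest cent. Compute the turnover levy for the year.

1 Jan – 18 Sep 2030: 261 days, exemption £463000 → (£734000 − £463000) × 1.45% × 261/365 = £2809.8616
19 Sep – 31 Dec 2030: 104 days, exemption £486000 → (£734000 − £486000) × 1.45% × 104/365 = £1024.6137
Total = £3834.4753

£3834.48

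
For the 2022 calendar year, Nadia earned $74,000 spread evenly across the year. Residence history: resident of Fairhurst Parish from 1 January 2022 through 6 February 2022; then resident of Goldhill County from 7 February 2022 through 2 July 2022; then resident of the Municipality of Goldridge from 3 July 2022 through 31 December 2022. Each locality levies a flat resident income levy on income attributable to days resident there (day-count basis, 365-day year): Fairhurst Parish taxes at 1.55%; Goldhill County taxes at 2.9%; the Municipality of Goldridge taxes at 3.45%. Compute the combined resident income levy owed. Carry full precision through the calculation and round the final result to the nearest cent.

$2,247.67

Fairhurst Parish, 1 January – 6 February 2022: 37 days → $74,000 × 1.55% × 37/365 = $116.2712
Goldhill County, 7 February – 2 July 2022: 146 days → $74,000 × 2.9% × 146/365 = $858.4000
The Municipality of Goldridge, 3 July – 31 December 2022: 182 days → $74,000 × 3.45% × 182/365 = $1,273.0027
Total = $2,247.6740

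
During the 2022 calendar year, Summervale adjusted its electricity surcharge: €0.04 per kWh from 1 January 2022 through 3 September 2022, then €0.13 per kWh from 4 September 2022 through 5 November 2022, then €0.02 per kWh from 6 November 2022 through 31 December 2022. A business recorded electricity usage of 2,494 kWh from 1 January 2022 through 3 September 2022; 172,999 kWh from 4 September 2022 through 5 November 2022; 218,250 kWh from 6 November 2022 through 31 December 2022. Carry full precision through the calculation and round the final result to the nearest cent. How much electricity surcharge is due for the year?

1 January – 3 September 2022: 2,494 kWh at €0.04/kWh → €99.76
4 September – 5 November 2022: 172,999 kWh at €0.13/kWh → €22,489.87
6 November – 31 December 2022: 218,250 kWh at €0.02/kWh → €4,365.00

€26,954.63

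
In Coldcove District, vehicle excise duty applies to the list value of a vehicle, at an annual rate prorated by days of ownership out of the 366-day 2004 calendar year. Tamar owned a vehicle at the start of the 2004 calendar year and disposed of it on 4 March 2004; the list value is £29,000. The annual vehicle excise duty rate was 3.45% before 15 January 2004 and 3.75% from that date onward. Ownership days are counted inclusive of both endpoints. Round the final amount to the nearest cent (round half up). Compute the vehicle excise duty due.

1 January – 14 January 2004: 14 days at 3.45% → £29,000 × 3.45% × 14/366 = £38.2705
15 January – 4 March 2004: 50 days at 3.75% → £29,000 × 3.75% × 50/366 = £148.5656
Total = £186.8361

£186.84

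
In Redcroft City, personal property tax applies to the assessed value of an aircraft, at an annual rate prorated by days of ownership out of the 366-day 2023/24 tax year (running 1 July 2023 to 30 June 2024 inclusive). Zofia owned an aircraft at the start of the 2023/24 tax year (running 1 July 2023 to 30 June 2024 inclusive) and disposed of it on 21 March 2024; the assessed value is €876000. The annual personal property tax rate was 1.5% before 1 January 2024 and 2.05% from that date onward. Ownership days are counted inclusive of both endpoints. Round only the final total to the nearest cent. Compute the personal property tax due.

1 July – 31 December 2023: 184 days at 1.5% → €876000 × 1.5% × 184/366 = €6605.9016
1 January – 21 March 2024: 81 days at 2.05% → €876000 × 2.05% × 81/366 = €3974.3115
Total = €10580.2131

€10580.21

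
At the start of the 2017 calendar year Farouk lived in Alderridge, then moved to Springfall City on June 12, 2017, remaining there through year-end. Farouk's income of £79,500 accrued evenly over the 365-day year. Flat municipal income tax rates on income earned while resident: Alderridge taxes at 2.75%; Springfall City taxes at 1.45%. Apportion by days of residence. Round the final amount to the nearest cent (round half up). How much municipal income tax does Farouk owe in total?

Alderridge, January 1 – June 11, 2017: 162 days → £79,500 × 2.75% × 162/365 = £970.3356
Springfall City, June 12 – December 31, 2017: 203 days → £79,500 × 1.45% × 203/365 = £641.1185
Total = £1,611.4541

£1,611.45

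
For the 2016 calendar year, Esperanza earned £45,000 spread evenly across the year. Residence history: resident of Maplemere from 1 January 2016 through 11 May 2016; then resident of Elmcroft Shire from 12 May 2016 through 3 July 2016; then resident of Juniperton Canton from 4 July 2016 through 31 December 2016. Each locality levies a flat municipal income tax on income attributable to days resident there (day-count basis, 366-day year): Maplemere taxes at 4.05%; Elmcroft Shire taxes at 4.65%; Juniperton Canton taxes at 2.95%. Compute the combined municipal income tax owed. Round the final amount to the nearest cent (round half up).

£1,616.80

Maplemere, 1 January – 11 May 2016: 132 days → £45,000 × 4.05% × 132/366 = £657.2951
Elmcroft Shire, 12 May – 3 July 2016: 53 days → £45,000 × 4.65% × 53/366 = £303.0123
Juniperton Canton, 4 July – 31 December 2016: 181 days → £45,000 × 2.95% × 181/366 = £656.4959
Total = £1,616.8033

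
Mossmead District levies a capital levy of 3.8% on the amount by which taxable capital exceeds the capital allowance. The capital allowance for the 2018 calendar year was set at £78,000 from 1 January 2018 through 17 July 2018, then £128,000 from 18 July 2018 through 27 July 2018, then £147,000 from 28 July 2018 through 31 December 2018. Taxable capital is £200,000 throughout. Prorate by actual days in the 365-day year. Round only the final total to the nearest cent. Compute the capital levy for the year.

£3,456.13

1 January – 17 July 2018: 198 days, exemption £78,000 → (£200,000 − £78,000) × 3.8% × 198/365 = £2,514.8712
18 July – 27 July 2018: 10 days, exemption £128,000 → (£200,000 − £128,000) × 3.8% × 10/365 = £74.9589
28 July – 31 December 2018: 157 days, exemption £147,000 → (£200,000 − £147,000) × 3.8% × 157/365 = £866.2959
Total = £3,456.1260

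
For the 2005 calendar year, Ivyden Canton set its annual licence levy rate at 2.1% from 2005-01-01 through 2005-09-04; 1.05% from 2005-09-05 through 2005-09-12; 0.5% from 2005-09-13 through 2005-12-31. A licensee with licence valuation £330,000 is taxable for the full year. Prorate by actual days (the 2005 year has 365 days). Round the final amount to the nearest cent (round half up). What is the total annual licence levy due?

2005-01-01 to 2005-09-04: 247 days at 2.1% → £330,000 × 2.1% × 247/365 = £4,689.6164
2005-09-05 to 2005-09-12: 8 days at 1.05% → £330,000 × 1.05% × 8/365 = £75.9452
2005-09-13 to 2005-12-31: 110 days at 0.5% → £330,000 × 0.5% × 110/365 = £497.2603
Total = £5,262.8219

£5,262.82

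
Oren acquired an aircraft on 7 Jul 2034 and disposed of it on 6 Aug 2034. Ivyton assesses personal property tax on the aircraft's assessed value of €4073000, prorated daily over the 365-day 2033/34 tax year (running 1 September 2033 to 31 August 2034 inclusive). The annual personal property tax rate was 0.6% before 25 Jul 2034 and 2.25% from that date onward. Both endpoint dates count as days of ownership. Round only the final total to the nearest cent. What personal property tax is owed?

€4469.14

7 Jul – 24 Jul 2034: 18 days at 0.6% → €4073000 × 0.6% × 18/365 = €1205.1616
25 Jul – 6 Aug 2034: 13 days at 2.25% → €4073000 × 2.25% × 13/365 = €3263.9795
Total = €4469.1411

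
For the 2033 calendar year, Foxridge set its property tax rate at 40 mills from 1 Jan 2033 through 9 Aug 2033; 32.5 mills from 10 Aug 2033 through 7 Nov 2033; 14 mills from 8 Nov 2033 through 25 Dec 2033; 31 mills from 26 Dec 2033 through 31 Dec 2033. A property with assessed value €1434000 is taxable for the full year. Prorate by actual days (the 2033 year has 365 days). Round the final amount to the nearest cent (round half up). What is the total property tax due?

1 Jan – 9 Aug 2033: 221 days at 40 mills → €1434000 × 4% × 221/365 = €34730.3014
10 Aug – 7 Nov 2033: 90 days at 32.5 mills → €1434000 × 3.25% × 90/365 = €11491.6438
8 Nov – 25 Dec 2033: 48 days at 14 mills → €1434000 × 1.4% × 48/365 = €2640.1315
26 Dec – 31 Dec 2033: 6 days at 31 mills → €1434000 × 3.1% × 6/365 = €730.7507
Total = €49592.8274

€49592.83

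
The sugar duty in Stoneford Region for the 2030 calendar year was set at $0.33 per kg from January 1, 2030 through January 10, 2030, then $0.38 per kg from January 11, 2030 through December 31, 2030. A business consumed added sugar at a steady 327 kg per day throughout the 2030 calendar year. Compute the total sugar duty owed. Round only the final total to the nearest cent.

$45,191.40

January 1 – January 10, 2030: 10 days × 327 kg/day = 3,270 kg at $0.33/kg → $1,079.10
January 11 – December 31, 2030: 355 days × 327 kg/day = 116,085 kg at $0.38/kg → $44,112.30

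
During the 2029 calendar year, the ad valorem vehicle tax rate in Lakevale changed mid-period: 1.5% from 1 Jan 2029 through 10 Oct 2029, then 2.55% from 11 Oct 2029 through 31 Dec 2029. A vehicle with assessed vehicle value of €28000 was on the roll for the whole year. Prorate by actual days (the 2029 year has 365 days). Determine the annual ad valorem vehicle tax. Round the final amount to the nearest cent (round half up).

1 Jan – 10 Oct 2029: 283 days at 1.5% → €28000 × 1.5% × 283/365 = €325.6438
11 Oct – 31 Dec 2029: 82 days at 2.55% → €28000 × 2.55% × 82/365 = €160.4055
Total = €486.0493

€486.05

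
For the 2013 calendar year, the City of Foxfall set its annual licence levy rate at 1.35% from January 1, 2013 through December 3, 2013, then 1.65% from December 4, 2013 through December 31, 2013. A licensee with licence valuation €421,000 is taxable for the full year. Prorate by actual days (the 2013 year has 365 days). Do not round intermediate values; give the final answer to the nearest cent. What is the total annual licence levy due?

€5,780.39

January 1 – December 3, 2013: 337 days at 1.35% → €421,000 × 1.35% × 337/365 = €5,247.5055
December 4 – December 31, 2013: 28 days at 1.65% → €421,000 × 1.65% × 28/365 = €532.8822
Total = €5,780.3877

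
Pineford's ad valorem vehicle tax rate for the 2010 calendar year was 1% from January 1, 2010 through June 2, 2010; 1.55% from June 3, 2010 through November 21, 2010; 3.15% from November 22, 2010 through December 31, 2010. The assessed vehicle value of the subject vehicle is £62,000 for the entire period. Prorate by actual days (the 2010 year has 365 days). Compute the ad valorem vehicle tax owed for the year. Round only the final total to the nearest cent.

£926.77

January 1 – June 2, 2010: 153 days at 1% → £62,000 × 1% × 153/365 = £259.8904
June 3 – November 21, 2010: 172 days at 1.55% → £62,000 × 1.55% × 172/365 = £452.8548
November 22 – December 31, 2010: 40 days at 3.15% → £62,000 × 3.15% × 40/365 = £214.0274
Total = £926.7726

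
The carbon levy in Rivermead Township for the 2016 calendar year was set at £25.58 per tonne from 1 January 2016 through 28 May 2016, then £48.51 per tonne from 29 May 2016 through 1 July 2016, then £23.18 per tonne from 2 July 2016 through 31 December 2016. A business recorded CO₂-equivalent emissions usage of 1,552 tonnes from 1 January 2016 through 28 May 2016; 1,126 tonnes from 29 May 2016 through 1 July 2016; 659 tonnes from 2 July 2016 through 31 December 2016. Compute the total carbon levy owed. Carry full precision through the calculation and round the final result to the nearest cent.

1 January – 28 May 2016: 1,552 tonnes at £25.58/tonne → £39,700.16
29 May – 1 July 2016: 1,126 tonnes at £48.51/tonne → £54,622.26
2 July – 31 December 2016: 659 tonnes at £23.18/tonne → £15,275.62

£109,598.04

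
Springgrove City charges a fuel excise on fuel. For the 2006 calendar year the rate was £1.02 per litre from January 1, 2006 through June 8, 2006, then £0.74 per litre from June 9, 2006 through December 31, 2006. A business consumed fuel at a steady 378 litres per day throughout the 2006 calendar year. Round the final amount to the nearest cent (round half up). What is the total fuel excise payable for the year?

£118,926.36

January 1 – June 8, 2006: 159 days × 378 litres/day = 60,102 litres at £1.02/litre → £61,304.04
June 9 – December 31, 2006: 206 days × 378 litres/day = 77,868 litres at £0.74/litre → £57,622.32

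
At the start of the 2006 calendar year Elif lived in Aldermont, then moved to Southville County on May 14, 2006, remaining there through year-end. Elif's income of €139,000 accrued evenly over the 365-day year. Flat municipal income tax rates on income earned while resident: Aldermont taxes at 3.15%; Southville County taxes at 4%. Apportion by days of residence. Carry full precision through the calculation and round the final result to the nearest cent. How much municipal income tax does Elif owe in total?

€5,129.48

Aldermont, January 1 – May 13, 2006: 133 days → €139,000 × 3.15% × 133/365 = €1,595.4534
Southville County, May 14 – December 31, 2006: 232 days → €139,000 × 4% × 232/365 = €3,534.0274
Total = €5,129.4808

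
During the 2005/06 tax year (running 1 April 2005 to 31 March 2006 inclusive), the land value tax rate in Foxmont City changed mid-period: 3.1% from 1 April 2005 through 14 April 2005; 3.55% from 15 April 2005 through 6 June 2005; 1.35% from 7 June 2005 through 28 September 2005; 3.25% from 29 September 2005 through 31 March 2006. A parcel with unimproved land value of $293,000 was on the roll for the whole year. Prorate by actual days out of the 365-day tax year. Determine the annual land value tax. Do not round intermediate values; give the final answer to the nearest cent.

$7,894.54

1 April – 14 April 2005: 14 days at 3.1% → $293,000 × 3.1% × 14/365 = $348.3890
15 April – 6 June 2005: 53 days at 3.55% → $293,000 × 3.55% × 53/365 = $1,510.3548
7 June – 28 September 2005: 114 days at 1.35% → $293,000 × 1.35% × 114/365 = $1,235.4164
29 September 2005 – 31 March 2006: 184 days at 3.25% → $293,000 × 3.25% × 184/365 = $4,800.3836
Total = $7,894.5438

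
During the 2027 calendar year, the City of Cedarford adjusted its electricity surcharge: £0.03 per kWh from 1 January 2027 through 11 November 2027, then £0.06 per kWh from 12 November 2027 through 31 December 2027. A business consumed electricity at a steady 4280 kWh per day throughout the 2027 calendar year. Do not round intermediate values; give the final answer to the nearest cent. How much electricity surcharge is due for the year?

£53,286.00

1 January – 11 November 2027: 315 days × 4280 kWh/day = 1,348,200 kWh at £0.03/kWh → £40,446.00
12 November – 31 December 2027: 50 days × 4280 kWh/day = 214,000 kWh at £0.06/kWh → £12,840.00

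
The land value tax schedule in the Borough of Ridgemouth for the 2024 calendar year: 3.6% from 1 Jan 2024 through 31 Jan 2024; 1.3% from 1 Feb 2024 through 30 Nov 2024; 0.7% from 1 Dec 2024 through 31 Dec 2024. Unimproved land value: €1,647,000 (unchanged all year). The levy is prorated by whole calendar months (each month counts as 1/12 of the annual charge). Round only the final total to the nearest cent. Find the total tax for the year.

€23,744.25

1 Jan – 31 Jan 2024: 1 month at 3.6% → €1,647,000 × 3.6% × 1/12 = €4,941.0000
1 Feb – 30 Nov 2024: 10 months at 1.3% → €1,647,000 × 1.3% × 10/12 = €17,842.5000
1 Dec – 31 Dec 2024: 1 month at 0.7% → €1,647,000 × 0.7% × 1/12 = €960.7500
Total = €23,744.2500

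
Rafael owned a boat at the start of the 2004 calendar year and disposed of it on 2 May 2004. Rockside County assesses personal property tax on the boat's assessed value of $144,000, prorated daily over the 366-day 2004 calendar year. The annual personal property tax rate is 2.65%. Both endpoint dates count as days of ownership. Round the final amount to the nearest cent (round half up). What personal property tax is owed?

Days held (1 Jan – 2 May 2004): 123 out of 366
Tax = $144,000 × 2.65% × 123/366 = $1,282.4262

$1,282.43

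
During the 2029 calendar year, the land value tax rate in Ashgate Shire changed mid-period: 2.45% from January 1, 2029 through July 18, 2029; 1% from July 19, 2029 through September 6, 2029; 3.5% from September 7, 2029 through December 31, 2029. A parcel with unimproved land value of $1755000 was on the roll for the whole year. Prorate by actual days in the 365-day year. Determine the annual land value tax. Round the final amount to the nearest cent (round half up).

January 1 – July 18, 2029: 199 days at 2.45% → $1755000 × 2.45% × 199/365 = $23442.4726
July 19 – September 6, 2029: 50 days at 1% → $1755000 × 1% × 50/365 = $2404.1096
September 7 – December 31, 2029: 116 days at 3.5% → $1755000 × 3.5% × 116/365 = $19521.3699
Total = $45367.9521

$45367.95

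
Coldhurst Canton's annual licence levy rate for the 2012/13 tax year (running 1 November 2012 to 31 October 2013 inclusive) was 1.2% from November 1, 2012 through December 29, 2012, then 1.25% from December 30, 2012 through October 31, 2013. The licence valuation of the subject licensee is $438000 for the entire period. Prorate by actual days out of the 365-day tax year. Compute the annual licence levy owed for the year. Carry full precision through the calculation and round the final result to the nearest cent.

November 1 – December 29, 2012: 59 days at 1.2% → $438000 × 1.2% × 59/365 = $849.6000
December 30, 2012 – October 31, 2013: 306 days at 1.25% → $438000 × 1.25% × 306/365 = $4590.0000
Total = $5439.6000

$5439.60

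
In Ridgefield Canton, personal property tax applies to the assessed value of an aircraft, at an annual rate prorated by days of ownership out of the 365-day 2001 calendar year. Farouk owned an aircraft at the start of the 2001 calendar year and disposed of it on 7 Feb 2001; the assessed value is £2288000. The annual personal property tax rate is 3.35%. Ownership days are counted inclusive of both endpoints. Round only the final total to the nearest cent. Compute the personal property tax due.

Days held (1 Jan – 7 Feb 2001): 38 out of 365
Tax = £2288000 × 3.35% × 38/365 = £7979.7918

£7979.79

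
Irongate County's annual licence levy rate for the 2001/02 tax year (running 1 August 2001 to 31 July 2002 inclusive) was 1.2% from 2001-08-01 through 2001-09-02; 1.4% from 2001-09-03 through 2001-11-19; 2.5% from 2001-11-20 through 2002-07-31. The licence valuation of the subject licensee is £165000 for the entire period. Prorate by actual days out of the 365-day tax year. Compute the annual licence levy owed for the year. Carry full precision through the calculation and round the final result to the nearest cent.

2001-08-01 to 2001-09-02: 33 days at 1.2% → £165000 × 1.2% × 33/365 = £179.0137
2001-09-03 to 2001-11-19: 78 days at 1.4% → £165000 × 1.4% × 78/365 = £493.6438
2001-11-20 to 2002-07-31: 254 days at 2.5% → £165000 × 2.5% × 254/365 = £2870.5479
Total = £3543.2055

£3543.21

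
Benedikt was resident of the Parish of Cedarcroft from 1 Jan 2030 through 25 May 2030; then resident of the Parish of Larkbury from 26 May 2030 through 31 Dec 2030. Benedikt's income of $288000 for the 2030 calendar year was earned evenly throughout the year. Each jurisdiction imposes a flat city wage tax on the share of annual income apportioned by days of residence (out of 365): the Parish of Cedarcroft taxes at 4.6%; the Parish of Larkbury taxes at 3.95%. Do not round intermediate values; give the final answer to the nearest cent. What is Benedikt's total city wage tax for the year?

$12119.67

The Parish of Cedarcroft, 1 Jan – 25 May 2030: 145 days → $288000 × 4.6% × 145/365 = $5262.9041
The Parish of Larkbury, 26 May – 31 Dec 2030: 220 days → $288000 × 3.95% × 220/365 = $6856.7671
Total = $12119.6712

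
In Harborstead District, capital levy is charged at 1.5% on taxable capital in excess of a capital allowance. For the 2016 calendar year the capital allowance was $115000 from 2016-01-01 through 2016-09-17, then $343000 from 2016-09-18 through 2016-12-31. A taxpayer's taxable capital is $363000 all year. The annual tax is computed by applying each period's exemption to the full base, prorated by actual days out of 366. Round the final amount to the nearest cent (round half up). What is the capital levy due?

$2738.85

2016-01-01 to 2016-09-17: 261 days, exemption $115000 → ($363000 − $115000) × 1.5% × 261/366 = $2652.7869
2016-09-18 to 2016-12-31: 105 days, exemption $343000 → ($363000 − $343000) × 1.5% × 105/366 = $86.0656
Total = $2738.8525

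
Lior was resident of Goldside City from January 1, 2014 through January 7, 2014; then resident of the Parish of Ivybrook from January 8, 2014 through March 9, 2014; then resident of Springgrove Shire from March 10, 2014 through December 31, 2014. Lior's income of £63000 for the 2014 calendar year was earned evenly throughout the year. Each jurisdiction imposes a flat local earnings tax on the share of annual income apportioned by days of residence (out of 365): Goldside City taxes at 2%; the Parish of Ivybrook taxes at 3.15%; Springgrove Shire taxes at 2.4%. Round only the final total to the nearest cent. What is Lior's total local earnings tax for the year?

£1586.13

Goldside City, January 1 – January 7, 2014: 7 days → £63000 × 2% × 7/365 = £24.1644
The Parish of Ivybrook, January 8 – March 9, 2014: 61 days → £63000 × 3.15% × 61/365 = £331.6562
Springgrove Shire, March 10 – December 31, 2014: 297 days → £63000 × 2.4% × 297/365 = £1230.3123
Total = £1586.1329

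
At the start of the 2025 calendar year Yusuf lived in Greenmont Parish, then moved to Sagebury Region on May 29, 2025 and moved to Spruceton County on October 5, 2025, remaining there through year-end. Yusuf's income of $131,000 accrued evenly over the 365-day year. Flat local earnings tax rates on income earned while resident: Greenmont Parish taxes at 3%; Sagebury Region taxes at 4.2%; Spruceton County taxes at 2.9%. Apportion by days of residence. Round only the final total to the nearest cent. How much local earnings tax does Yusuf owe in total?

Greenmont Parish, January 1 – May 28, 2025: 148 days → $131,000 × 3% × 148/365 = $1,593.5342
Sagebury Region, May 29 – October 4, 2025: 129 days → $131,000 × 4.2% × 129/365 = $1,944.5425
Spruceton County, October 5 – December 31, 2025: 88 days → $131,000 × 2.9% × 88/365 = $915.9233
Total = $4,454.0000

$4,454.00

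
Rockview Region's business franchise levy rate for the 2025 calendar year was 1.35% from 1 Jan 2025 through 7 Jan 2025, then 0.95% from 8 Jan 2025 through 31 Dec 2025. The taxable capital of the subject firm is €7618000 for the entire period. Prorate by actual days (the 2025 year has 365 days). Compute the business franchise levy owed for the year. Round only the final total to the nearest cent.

€72955.39

1 Jan – 7 Jan 2025: 7 days at 1.35% → €7618000 × 1.35% × 7/365 = €1972.3315
8 Jan – 31 Dec 2025: 358 days at 0.95% → €7618000 × 0.95% × 358/365 = €70983.0630
Total = €72955.3945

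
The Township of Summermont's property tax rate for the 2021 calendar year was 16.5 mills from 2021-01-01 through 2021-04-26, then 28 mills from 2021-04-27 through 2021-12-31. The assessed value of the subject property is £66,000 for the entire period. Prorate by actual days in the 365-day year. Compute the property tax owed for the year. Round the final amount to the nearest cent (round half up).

2021-01-01 to 2021-04-26: 116 days at 16.5 mills → £66,000 × 1.65% × 116/365 = £346.0932
2021-04-27 to 2021-12-31: 249 days at 28 mills → £66,000 × 2.8% × 249/365 = £1,260.6904
Total = £1,606.7836

£1,606.78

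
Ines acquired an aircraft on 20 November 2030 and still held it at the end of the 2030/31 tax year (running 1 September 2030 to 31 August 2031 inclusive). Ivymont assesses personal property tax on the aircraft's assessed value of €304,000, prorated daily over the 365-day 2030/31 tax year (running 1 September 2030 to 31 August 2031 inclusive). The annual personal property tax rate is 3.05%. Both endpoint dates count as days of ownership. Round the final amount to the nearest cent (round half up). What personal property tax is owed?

Days held (20 November 2030 – 31 August 2031): 285 out of 365
Tax = €304,000 × 3.05% × 285/365 = €7,239.7808

€7,239.78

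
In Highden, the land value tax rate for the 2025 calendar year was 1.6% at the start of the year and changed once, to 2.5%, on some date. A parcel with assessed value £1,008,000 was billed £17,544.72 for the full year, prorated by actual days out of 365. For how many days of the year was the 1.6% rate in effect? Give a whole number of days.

Let d = days at the first rate; then 365 − d days at the second rate.
£1,008,000 × [1.6%·d + 2.5%·(365−d)] / 365 = £17,544.72
Solving gives d = 308, so the new rate took effect on 5 Nov 2025.

308 days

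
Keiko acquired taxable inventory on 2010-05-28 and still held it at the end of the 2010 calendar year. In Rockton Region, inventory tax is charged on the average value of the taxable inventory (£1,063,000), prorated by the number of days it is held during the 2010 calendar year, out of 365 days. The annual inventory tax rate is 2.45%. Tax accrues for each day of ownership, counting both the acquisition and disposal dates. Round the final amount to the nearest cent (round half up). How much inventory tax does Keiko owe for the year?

Days held (2010-05-28 to 2010-12-31): 218 out of 365
Tax = £1,063,000 × 2.45% × 218/365 = £15,554.7479

£15,554.75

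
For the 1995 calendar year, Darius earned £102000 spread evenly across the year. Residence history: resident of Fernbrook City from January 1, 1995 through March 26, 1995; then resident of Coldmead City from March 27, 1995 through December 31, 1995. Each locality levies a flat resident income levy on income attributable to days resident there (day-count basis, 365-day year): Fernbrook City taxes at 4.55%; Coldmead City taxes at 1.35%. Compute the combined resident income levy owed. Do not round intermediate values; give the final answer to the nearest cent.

£2137.11

Fernbrook City, January 1 – March 26, 1995: 85 days → £102000 × 4.55% × 85/365 = £1080.7808
Coldmead City, March 27 – December 31, 1995: 280 days → £102000 × 1.35% × 280/365 = £1056.3288
Total = £2137.1096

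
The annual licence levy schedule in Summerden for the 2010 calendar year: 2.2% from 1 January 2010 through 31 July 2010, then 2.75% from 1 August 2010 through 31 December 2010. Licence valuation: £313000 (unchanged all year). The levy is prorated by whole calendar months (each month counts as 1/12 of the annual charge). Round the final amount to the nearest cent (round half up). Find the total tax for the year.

1 January – 31 July 2010: 7 months at 2.2% → £313000 × 2.2% × 7/12 = £4016.8333
1 August – 31 December 2010: 5 months at 2.75% → £313000 × 2.75% × 5/12 = £3586.4583
Total = £7603.2917

£7603.29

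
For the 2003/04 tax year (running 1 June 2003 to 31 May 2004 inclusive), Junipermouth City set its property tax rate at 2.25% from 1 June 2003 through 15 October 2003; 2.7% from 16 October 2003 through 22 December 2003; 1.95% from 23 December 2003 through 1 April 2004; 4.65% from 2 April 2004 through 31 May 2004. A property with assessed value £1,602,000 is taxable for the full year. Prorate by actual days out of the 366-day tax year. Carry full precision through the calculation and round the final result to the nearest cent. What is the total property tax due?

1 June – 15 October 2003: 137 days at 2.25% → £1,602,000 × 2.25% × 137/366 = £13,492.2541
16 October – 22 December 2003: 68 days at 2.7% → £1,602,000 × 2.7% × 68/366 = £8,036.2623
23 December 2003 – 1 April 2004: 101 days at 1.95% → £1,602,000 × 1.95% × 101/366 = £8,620.5984
2 April – 31 May 2004: 60 days at 4.65% → £1,602,000 × 4.65% × 60/366 = £12,211.9672
Total = £42,361.0820

£42,361.08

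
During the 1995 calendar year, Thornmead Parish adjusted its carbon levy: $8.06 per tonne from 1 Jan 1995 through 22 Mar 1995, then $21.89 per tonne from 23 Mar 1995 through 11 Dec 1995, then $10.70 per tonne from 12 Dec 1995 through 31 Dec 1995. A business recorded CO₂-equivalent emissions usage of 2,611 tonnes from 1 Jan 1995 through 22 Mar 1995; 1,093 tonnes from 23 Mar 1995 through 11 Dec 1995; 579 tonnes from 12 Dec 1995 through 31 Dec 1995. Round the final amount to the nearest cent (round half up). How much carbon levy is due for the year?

1 Jan – 22 Mar 1995: 2,611 tonnes at $8.06/tonne → $21,044.66
23 Mar – 11 Dec 1995: 1,093 tonnes at $21.89/tonne → $23,925.77
12 Dec – 31 Dec 1995: 579 tonnes at $10.70/tonne → $6,195.30

$51,165.73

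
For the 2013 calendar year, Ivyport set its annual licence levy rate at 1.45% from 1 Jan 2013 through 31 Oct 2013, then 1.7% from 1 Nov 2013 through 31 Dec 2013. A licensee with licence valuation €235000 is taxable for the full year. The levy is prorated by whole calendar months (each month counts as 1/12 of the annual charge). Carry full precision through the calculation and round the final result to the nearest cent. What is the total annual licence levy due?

€3505.42

1 Jan – 31 Oct 2013: 10 months at 1.45% → €235000 × 1.45% × 10/12 = €2839.5833
1 Nov – 31 Dec 2013: 2 months at 1.7% → €235000 × 1.7% × 2/12 = €665.8333
Total = €3505.4167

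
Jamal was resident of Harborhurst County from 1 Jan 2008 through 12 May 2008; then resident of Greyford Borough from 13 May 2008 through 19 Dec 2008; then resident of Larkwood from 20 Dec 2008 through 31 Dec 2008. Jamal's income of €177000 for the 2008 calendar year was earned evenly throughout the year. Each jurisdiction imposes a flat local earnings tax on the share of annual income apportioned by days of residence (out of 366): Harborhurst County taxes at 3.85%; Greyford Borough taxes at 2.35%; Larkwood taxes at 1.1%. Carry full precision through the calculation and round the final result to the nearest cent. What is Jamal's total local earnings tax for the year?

€5051.75

Harborhurst County, 1 Jan – 12 May 2008: 133 days → €177000 × 3.85% × 133/366 = €2476.3074
Greyford Borough, 13 May – 19 Dec 2008: 221 days → €177000 × 2.35% × 221/366 = €2511.6107
Larkwood, 20 Dec – 31 Dec 2008: 12 days → €177000 × 1.1% × 12/366 = €63.8361
Total = €5051.7541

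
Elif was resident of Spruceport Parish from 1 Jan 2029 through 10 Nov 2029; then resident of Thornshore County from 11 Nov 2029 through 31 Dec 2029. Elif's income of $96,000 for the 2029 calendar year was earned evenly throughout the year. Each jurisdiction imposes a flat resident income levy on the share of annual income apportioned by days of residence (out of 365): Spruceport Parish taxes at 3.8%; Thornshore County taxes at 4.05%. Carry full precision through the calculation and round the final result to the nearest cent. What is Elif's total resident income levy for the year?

$3,681.53

Spruceport Parish, 1 Jan – 10 Nov 2029: 314 days → $96,000 × 3.8% × 314/365 = $3,138.2795
Thornshore County, 11 Nov – 31 Dec 2029: 51 days → $96,000 × 4.05% × 51/365 = $543.2548
Total = $3,681.5342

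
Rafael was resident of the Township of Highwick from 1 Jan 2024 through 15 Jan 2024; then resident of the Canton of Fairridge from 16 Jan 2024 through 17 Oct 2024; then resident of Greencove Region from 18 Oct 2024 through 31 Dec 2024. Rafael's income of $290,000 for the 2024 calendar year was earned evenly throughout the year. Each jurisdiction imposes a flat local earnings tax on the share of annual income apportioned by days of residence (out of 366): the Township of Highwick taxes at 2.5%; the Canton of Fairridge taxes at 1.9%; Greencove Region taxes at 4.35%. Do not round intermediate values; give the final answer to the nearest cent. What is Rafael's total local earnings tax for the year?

The Township of Highwick, 1 Jan – 15 Jan 2024: 15 days → $290,000 × 2.5% × 15/366 = $297.1311
The Canton of Fairridge, 16 Jan – 17 Oct 2024: 276 days → $290,000 × 1.9% × 276/366 = $4,155.0820
Greencove Region, 18 Oct – 31 Dec 2024: 75 days → $290,000 × 4.35% × 75/366 = $2,585.0410
Total = $7,037.2541

$7,037.25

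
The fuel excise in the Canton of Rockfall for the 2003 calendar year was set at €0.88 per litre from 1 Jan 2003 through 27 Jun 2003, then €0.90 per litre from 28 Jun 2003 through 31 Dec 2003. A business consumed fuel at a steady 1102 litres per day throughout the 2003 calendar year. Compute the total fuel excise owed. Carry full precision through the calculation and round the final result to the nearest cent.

€358,083.88

1 Jan – 27 Jun 2003: 178 days × 1102 litres/day = 196,156 litres at €0.88/litre → €172,617.28
28 Jun – 31 Dec 2003: 187 days × 1102 litres/day = 206,074 litres at €0.90/litre → €185,466.60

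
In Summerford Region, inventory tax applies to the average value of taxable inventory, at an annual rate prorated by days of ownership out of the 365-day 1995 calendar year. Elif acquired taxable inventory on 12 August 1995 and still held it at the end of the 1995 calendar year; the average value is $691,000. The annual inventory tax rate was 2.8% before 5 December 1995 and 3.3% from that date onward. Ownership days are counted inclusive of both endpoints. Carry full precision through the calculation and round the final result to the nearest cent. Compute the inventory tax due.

$7,782.74

12 August – 4 December 1995: 115 days at 2.8% → $691,000 × 2.8% × 115/365 = $6,095.9452
5 December – 31 December 1995: 27 days at 3.3% → $691,000 × 3.3% × 27/365 = $1,686.7973
Total = $7,782.7425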